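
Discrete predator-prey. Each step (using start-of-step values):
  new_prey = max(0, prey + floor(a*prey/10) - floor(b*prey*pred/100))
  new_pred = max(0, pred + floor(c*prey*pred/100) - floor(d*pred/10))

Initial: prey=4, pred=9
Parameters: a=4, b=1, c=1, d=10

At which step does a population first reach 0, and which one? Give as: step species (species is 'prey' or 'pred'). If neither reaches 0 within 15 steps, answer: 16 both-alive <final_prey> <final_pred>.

Step 1: prey: 4+1-0=5; pred: 9+0-9=0
First extinction: pred at step 1

Answer: 1 pred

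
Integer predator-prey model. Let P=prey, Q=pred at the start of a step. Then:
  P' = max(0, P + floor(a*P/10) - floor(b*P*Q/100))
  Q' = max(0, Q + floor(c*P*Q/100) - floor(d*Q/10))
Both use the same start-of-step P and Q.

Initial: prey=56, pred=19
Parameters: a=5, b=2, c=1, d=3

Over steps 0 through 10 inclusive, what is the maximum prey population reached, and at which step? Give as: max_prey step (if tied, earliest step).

Step 1: prey: 56+28-21=63; pred: 19+10-5=24
Step 2: prey: 63+31-30=64; pred: 24+15-7=32
Step 3: prey: 64+32-40=56; pred: 32+20-9=43
Step 4: prey: 56+28-48=36; pred: 43+24-12=55
Step 5: prey: 36+18-39=15; pred: 55+19-16=58
Step 6: prey: 15+7-17=5; pred: 58+8-17=49
Step 7: prey: 5+2-4=3; pred: 49+2-14=37
Step 8: prey: 3+1-2=2; pred: 37+1-11=27
Step 9: prey: 2+1-1=2; pred: 27+0-8=19
Step 10: prey: 2+1-0=3; pred: 19+0-5=14
Max prey = 64 at step 2

Answer: 64 2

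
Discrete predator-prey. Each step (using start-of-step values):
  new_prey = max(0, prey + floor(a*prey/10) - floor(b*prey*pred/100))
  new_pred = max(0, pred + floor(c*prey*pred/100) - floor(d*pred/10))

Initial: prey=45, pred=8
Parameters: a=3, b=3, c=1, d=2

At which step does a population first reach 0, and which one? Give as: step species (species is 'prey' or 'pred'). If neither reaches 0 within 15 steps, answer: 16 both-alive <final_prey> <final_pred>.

Step 1: prey: 45+13-10=48; pred: 8+3-1=10
Step 2: prey: 48+14-14=48; pred: 10+4-2=12
Step 3: prey: 48+14-17=45; pred: 12+5-2=15
Step 4: prey: 45+13-20=38; pred: 15+6-3=18
Step 5: prey: 38+11-20=29; pred: 18+6-3=21
Step 6: prey: 29+8-18=19; pred: 21+6-4=23
Step 7: prey: 19+5-13=11; pred: 23+4-4=23
Step 8: prey: 11+3-7=7; pred: 23+2-4=21
Step 9: prey: 7+2-4=5; pred: 21+1-4=18
Step 10: prey: 5+1-2=4; pred: 18+0-3=15
Step 11: prey: 4+1-1=4; pred: 15+0-3=12
Step 12: prey: 4+1-1=4; pred: 12+0-2=10
Step 13: prey: 4+1-1=4; pred: 10+0-2=8
Step 14: prey: 4+1-0=5; pred: 8+0-1=7
Step 15: prey: 5+1-1=5; pred: 7+0-1=6
No extinction within 15 steps

Answer: 16 both-alive 5 6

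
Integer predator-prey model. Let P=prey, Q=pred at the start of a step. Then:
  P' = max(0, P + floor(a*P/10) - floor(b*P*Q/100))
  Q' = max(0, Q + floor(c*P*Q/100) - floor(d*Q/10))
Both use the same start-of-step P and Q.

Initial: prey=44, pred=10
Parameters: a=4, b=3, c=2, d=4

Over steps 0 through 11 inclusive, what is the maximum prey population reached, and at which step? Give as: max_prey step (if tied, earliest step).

Answer: 48 1

Derivation:
Step 1: prey: 44+17-13=48; pred: 10+8-4=14
Step 2: prey: 48+19-20=47; pred: 14+13-5=22
Step 3: prey: 47+18-31=34; pred: 22+20-8=34
Step 4: prey: 34+13-34=13; pred: 34+23-13=44
Step 5: prey: 13+5-17=1; pred: 44+11-17=38
Step 6: prey: 1+0-1=0; pred: 38+0-15=23
Step 7: prey: 0+0-0=0; pred: 23+0-9=14
Step 8: prey: 0+0-0=0; pred: 14+0-5=9
Step 9: prey: 0+0-0=0; pred: 9+0-3=6
Step 10: prey: 0+0-0=0; pred: 6+0-2=4
Step 11: prey: 0+0-0=0; pred: 4+0-1=3
Max prey = 48 at step 1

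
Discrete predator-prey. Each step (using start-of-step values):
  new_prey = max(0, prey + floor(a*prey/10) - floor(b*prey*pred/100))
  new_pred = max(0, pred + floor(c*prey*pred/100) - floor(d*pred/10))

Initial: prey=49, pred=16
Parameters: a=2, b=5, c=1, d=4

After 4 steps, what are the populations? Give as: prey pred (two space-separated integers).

Step 1: prey: 49+9-39=19; pred: 16+7-6=17
Step 2: prey: 19+3-16=6; pred: 17+3-6=14
Step 3: prey: 6+1-4=3; pred: 14+0-5=9
Step 4: prey: 3+0-1=2; pred: 9+0-3=6

Answer: 2 6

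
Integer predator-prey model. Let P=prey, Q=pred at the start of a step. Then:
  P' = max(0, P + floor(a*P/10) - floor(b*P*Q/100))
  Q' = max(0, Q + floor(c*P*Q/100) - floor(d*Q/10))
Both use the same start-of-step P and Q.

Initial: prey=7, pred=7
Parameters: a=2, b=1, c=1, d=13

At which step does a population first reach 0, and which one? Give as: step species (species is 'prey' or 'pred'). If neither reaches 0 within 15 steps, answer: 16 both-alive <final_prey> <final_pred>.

Step 1: prey: 7+1-0=8; pred: 7+0-9=0
First extinction: pred at step 1

Answer: 1 pred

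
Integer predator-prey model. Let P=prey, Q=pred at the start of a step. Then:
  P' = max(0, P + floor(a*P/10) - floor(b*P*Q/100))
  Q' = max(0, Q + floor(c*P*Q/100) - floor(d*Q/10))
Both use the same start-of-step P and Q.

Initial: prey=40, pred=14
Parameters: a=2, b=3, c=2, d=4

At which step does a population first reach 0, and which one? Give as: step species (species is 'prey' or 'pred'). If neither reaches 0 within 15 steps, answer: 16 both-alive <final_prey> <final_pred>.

Answer: 16 both-alive 2 2

Derivation:
Step 1: prey: 40+8-16=32; pred: 14+11-5=20
Step 2: prey: 32+6-19=19; pred: 20+12-8=24
Step 3: prey: 19+3-13=9; pred: 24+9-9=24
Step 4: prey: 9+1-6=4; pred: 24+4-9=19
Step 5: prey: 4+0-2=2; pred: 19+1-7=13
Step 6: prey: 2+0-0=2; pred: 13+0-5=8
Step 7: prey: 2+0-0=2; pred: 8+0-3=5
Step 8: prey: 2+0-0=2; pred: 5+0-2=3
Step 9: prey: 2+0-0=2; pred: 3+0-1=2
Step 10: prey: 2+0-0=2; pred: 2+0-0=2
Steps 11-15: state stable at prey=2, pred=2 (no change)
No extinction within 15 steps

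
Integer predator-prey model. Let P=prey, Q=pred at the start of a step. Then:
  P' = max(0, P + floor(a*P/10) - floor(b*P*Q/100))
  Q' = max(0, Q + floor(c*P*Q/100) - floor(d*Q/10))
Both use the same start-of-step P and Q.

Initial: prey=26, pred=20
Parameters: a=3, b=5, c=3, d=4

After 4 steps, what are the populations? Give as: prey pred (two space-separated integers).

Step 1: prey: 26+7-26=7; pred: 20+15-8=27
Step 2: prey: 7+2-9=0; pred: 27+5-10=22
Step 3: prey: 0+0-0=0; pred: 22+0-8=14
Step 4: prey: 0+0-0=0; pred: 14+0-5=9

Answer: 0 9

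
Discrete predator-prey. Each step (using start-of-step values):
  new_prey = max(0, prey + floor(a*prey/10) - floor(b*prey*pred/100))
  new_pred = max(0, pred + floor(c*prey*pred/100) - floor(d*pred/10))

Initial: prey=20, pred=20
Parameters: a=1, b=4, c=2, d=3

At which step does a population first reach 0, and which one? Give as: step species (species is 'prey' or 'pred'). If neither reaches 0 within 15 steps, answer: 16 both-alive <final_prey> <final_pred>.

Step 1: prey: 20+2-16=6; pred: 20+8-6=22
Step 2: prey: 6+0-5=1; pred: 22+2-6=18
Step 3: prey: 1+0-0=1; pred: 18+0-5=13
Step 4: prey: 1+0-0=1; pred: 13+0-3=10
Step 5: prey: 1+0-0=1; pred: 10+0-3=7
Step 6: prey: 1+0-0=1; pred: 7+0-2=5
Step 7: prey: 1+0-0=1; pred: 5+0-1=4
Step 8: prey: 1+0-0=1; pred: 4+0-1=3
Step 9: prey: 1+0-0=1; pred: 3+0-0=3
Steps 10-15: state stable at prey=1, pred=3 (no change)
No extinction within 15 steps

Answer: 16 both-alive 1 3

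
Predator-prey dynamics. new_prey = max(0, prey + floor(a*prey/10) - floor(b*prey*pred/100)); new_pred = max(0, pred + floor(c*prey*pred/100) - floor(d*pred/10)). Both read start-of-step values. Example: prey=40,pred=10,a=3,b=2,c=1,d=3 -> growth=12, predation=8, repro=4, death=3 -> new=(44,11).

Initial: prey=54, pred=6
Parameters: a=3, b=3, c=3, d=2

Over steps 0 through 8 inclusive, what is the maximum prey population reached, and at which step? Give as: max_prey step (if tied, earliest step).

Answer: 61 1

Derivation:
Step 1: prey: 54+16-9=61; pred: 6+9-1=14
Step 2: prey: 61+18-25=54; pred: 14+25-2=37
Step 3: prey: 54+16-59=11; pred: 37+59-7=89
Step 4: prey: 11+3-29=0; pred: 89+29-17=101
Step 5: prey: 0+0-0=0; pred: 101+0-20=81
Step 6: prey: 0+0-0=0; pred: 81+0-16=65
Step 7: prey: 0+0-0=0; pred: 65+0-13=52
Step 8: prey: 0+0-0=0; pred: 52+0-10=42
Max prey = 61 at step 1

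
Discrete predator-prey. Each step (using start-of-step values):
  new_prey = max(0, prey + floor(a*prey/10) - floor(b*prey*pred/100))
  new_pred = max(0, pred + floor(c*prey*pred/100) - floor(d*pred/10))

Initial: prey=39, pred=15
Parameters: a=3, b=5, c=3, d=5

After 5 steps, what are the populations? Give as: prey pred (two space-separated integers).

Answer: 0 4

Derivation:
Step 1: prey: 39+11-29=21; pred: 15+17-7=25
Step 2: prey: 21+6-26=1; pred: 25+15-12=28
Step 3: prey: 1+0-1=0; pred: 28+0-14=14
Step 4: prey: 0+0-0=0; pred: 14+0-7=7
Step 5: prey: 0+0-0=0; pred: 7+0-3=4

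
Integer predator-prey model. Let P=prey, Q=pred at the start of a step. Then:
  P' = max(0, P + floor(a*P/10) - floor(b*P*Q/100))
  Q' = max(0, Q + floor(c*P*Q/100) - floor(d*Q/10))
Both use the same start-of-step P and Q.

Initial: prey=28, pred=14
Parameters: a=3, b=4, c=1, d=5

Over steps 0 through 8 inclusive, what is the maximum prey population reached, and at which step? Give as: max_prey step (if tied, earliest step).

Answer: 48 8

Derivation:
Step 1: prey: 28+8-15=21; pred: 14+3-7=10
Step 2: prey: 21+6-8=19; pred: 10+2-5=7
Step 3: prey: 19+5-5=19; pred: 7+1-3=5
Step 4: prey: 19+5-3=21; pred: 5+0-2=3
Step 5: prey: 21+6-2=25; pred: 3+0-1=2
Step 6: prey: 25+7-2=30; pred: 2+0-1=1
Step 7: prey: 30+9-1=38; pred: 1+0-0=1
Step 8: prey: 38+11-1=48; pred: 1+0-0=1
Max prey = 48 at step 8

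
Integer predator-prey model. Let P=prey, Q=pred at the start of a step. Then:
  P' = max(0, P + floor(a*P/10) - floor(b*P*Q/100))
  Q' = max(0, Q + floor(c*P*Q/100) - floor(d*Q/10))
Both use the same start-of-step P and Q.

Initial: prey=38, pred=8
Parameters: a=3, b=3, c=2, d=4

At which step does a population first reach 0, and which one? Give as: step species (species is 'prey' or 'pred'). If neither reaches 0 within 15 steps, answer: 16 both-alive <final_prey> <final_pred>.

Step 1: prey: 38+11-9=40; pred: 8+6-3=11
Step 2: prey: 40+12-13=39; pred: 11+8-4=15
Step 3: prey: 39+11-17=33; pred: 15+11-6=20
Step 4: prey: 33+9-19=23; pred: 20+13-8=25
Step 5: prey: 23+6-17=12; pred: 25+11-10=26
Step 6: prey: 12+3-9=6; pred: 26+6-10=22
Step 7: prey: 6+1-3=4; pred: 22+2-8=16
Step 8: prey: 4+1-1=4; pred: 16+1-6=11
Step 9: prey: 4+1-1=4; pred: 11+0-4=7
Step 10: prey: 4+1-0=5; pred: 7+0-2=5
Step 11: prey: 5+1-0=6; pred: 5+0-2=3
Step 12: prey: 6+1-0=7; pred: 3+0-1=2
Step 13: prey: 7+2-0=9; pred: 2+0-0=2
Step 14: prey: 9+2-0=11; pred: 2+0-0=2
Step 15: prey: 11+3-0=14; pred: 2+0-0=2
No extinction within 15 steps

Answer: 16 both-alive 14 2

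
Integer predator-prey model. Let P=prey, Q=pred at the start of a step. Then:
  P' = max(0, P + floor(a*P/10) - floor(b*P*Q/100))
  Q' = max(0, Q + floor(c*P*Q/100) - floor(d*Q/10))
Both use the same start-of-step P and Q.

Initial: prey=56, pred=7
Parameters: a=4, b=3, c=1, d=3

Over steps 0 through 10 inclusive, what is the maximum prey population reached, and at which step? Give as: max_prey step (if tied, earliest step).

Answer: 82 3

Derivation:
Step 1: prey: 56+22-11=67; pred: 7+3-2=8
Step 2: prey: 67+26-16=77; pred: 8+5-2=11
Step 3: prey: 77+30-25=82; pred: 11+8-3=16
Step 4: prey: 82+32-39=75; pred: 16+13-4=25
Step 5: prey: 75+30-56=49; pred: 25+18-7=36
Step 6: prey: 49+19-52=16; pred: 36+17-10=43
Step 7: prey: 16+6-20=2; pred: 43+6-12=37
Step 8: prey: 2+0-2=0; pred: 37+0-11=26
Step 9: prey: 0+0-0=0; pred: 26+0-7=19
Step 10: prey: 0+0-0=0; pred: 19+0-5=14
Max prey = 82 at step 3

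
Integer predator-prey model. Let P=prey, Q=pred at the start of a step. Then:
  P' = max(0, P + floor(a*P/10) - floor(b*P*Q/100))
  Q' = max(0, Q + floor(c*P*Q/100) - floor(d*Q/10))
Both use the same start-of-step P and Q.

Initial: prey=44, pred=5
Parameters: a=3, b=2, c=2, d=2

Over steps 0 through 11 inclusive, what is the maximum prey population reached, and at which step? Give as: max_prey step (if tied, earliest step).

Answer: 60 2

Derivation:
Step 1: prey: 44+13-4=53; pred: 5+4-1=8
Step 2: prey: 53+15-8=60; pred: 8+8-1=15
Step 3: prey: 60+18-18=60; pred: 15+18-3=30
Step 4: prey: 60+18-36=42; pred: 30+36-6=60
Step 5: prey: 42+12-50=4; pred: 60+50-12=98
Step 6: prey: 4+1-7=0; pred: 98+7-19=86
Step 7: prey: 0+0-0=0; pred: 86+0-17=69
Step 8: prey: 0+0-0=0; pred: 69+0-13=56
Step 9: prey: 0+0-0=0; pred: 56+0-11=45
Step 10: prey: 0+0-0=0; pred: 45+0-9=36
Step 11: prey: 0+0-0=0; pred: 36+0-7=29
Max prey = 60 at step 2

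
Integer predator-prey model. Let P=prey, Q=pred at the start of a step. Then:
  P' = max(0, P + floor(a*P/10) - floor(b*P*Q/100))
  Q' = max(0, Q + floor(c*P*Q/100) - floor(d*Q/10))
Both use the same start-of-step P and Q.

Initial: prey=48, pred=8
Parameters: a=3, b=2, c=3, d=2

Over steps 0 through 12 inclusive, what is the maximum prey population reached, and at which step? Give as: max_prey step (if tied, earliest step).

Answer: 55 1

Derivation:
Step 1: prey: 48+14-7=55; pred: 8+11-1=18
Step 2: prey: 55+16-19=52; pred: 18+29-3=44
Step 3: prey: 52+15-45=22; pred: 44+68-8=104
Step 4: prey: 22+6-45=0; pred: 104+68-20=152
Step 5: prey: 0+0-0=0; pred: 152+0-30=122
Step 6: prey: 0+0-0=0; pred: 122+0-24=98
Step 7: prey: 0+0-0=0; pred: 98+0-19=79
Step 8: prey: 0+0-0=0; pred: 79+0-15=64
Step 9: prey: 0+0-0=0; pred: 64+0-12=52
Step 10: prey: 0+0-0=0; pred: 52+0-10=42
Step 11: prey: 0+0-0=0; pred: 42+0-8=34
Step 12: prey: 0+0-0=0; pred: 34+0-6=28
Max prey = 55 at step 1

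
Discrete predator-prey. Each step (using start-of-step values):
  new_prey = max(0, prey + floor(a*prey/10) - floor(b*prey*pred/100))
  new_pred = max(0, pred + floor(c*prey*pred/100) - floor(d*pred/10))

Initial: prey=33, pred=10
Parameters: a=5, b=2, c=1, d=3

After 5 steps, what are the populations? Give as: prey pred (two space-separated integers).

Step 1: prey: 33+16-6=43; pred: 10+3-3=10
Step 2: prey: 43+21-8=56; pred: 10+4-3=11
Step 3: prey: 56+28-12=72; pred: 11+6-3=14
Step 4: prey: 72+36-20=88; pred: 14+10-4=20
Step 5: prey: 88+44-35=97; pred: 20+17-6=31

Answer: 97 31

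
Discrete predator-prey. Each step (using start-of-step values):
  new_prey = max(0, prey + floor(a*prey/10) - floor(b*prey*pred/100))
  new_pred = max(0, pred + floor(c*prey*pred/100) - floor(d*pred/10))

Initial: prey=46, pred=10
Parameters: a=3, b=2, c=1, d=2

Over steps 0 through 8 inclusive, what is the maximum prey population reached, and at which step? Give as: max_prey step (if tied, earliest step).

Step 1: prey: 46+13-9=50; pred: 10+4-2=12
Step 2: prey: 50+15-12=53; pred: 12+6-2=16
Step 3: prey: 53+15-16=52; pred: 16+8-3=21
Step 4: prey: 52+15-21=46; pred: 21+10-4=27
Step 5: prey: 46+13-24=35; pred: 27+12-5=34
Step 6: prey: 35+10-23=22; pred: 34+11-6=39
Step 7: prey: 22+6-17=11; pred: 39+8-7=40
Step 8: prey: 11+3-8=6; pred: 40+4-8=36
Max prey = 53 at step 2

Answer: 53 2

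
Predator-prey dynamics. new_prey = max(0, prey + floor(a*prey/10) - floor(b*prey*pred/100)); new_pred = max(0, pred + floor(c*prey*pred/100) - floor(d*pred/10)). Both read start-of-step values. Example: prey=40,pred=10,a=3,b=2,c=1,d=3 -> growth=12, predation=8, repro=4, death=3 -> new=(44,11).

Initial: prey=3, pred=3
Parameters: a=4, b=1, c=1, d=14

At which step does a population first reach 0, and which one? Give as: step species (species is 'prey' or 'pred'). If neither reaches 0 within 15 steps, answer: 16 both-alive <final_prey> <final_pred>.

Answer: 1 pred

Derivation:
Step 1: prey: 3+1-0=4; pred: 3+0-4=0
First extinction: pred at step 1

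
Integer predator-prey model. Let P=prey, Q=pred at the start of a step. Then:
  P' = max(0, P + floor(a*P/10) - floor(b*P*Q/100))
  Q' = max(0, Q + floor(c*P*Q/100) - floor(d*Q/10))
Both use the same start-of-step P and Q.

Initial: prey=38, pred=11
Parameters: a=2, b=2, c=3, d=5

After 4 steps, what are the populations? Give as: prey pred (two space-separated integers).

Step 1: prey: 38+7-8=37; pred: 11+12-5=18
Step 2: prey: 37+7-13=31; pred: 18+19-9=28
Step 3: prey: 31+6-17=20; pred: 28+26-14=40
Step 4: prey: 20+4-16=8; pred: 40+24-20=44

Answer: 8 44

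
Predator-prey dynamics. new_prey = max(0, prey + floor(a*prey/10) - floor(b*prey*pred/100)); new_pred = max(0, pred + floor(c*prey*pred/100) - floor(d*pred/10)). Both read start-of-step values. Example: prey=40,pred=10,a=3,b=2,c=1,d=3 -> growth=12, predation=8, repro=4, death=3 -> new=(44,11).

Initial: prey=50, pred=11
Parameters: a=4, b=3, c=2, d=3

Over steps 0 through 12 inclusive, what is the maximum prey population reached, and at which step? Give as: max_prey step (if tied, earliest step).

Step 1: prey: 50+20-16=54; pred: 11+11-3=19
Step 2: prey: 54+21-30=45; pred: 19+20-5=34
Step 3: prey: 45+18-45=18; pred: 34+30-10=54
Step 4: prey: 18+7-29=0; pred: 54+19-16=57
Step 5: prey: 0+0-0=0; pred: 57+0-17=40
Step 6: prey: 0+0-0=0; pred: 40+0-12=28
Step 7: prey: 0+0-0=0; pred: 28+0-8=20
Step 8: prey: 0+0-0=0; pred: 20+0-6=14
Step 9: prey: 0+0-0=0; pred: 14+0-4=10
Step 10: prey: 0+0-0=0; pred: 10+0-3=7
Step 11: prey: 0+0-0=0; pred: 7+0-2=5
Step 12: prey: 0+0-0=0; pred: 5+0-1=4
Max prey = 54 at step 1

Answer: 54 1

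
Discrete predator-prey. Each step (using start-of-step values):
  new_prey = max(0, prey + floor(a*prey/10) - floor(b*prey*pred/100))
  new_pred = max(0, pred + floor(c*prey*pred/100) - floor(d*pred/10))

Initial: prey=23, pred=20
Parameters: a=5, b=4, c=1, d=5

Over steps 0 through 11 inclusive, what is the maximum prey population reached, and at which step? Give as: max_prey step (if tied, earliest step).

Answer: 288 11

Derivation:
Step 1: prey: 23+11-18=16; pred: 20+4-10=14
Step 2: prey: 16+8-8=16; pred: 14+2-7=9
Step 3: prey: 16+8-5=19; pred: 9+1-4=6
Step 4: prey: 19+9-4=24; pred: 6+1-3=4
Step 5: prey: 24+12-3=33; pred: 4+0-2=2
Step 6: prey: 33+16-2=47; pred: 2+0-1=1
Step 7: prey: 47+23-1=69; pred: 1+0-0=1
Step 8: prey: 69+34-2=101; pred: 1+0-0=1
Step 9: prey: 101+50-4=147; pred: 1+1-0=2
Step 10: prey: 147+73-11=209; pred: 2+2-1=3
Step 11: prey: 209+104-25=288; pred: 3+6-1=8
Max prey = 288 at step 11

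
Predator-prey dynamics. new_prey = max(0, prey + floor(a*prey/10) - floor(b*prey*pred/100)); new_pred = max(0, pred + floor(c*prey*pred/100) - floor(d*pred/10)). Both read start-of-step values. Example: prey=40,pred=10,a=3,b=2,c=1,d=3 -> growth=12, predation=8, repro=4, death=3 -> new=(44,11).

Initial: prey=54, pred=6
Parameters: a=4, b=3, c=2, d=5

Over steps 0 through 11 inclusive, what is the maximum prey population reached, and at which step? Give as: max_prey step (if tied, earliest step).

Answer: 75 2

Derivation:
Step 1: prey: 54+21-9=66; pred: 6+6-3=9
Step 2: prey: 66+26-17=75; pred: 9+11-4=16
Step 3: prey: 75+30-36=69; pred: 16+24-8=32
Step 4: prey: 69+27-66=30; pred: 32+44-16=60
Step 5: prey: 30+12-54=0; pred: 60+36-30=66
Step 6: prey: 0+0-0=0; pred: 66+0-33=33
Step 7: prey: 0+0-0=0; pred: 33+0-16=17
Step 8: prey: 0+0-0=0; pred: 17+0-8=9
Step 9: prey: 0+0-0=0; pred: 9+0-4=5
Step 10: prey: 0+0-0=0; pred: 5+0-2=3
Step 11: prey: 0+0-0=0; pred: 3+0-1=2
Max prey = 75 at step 2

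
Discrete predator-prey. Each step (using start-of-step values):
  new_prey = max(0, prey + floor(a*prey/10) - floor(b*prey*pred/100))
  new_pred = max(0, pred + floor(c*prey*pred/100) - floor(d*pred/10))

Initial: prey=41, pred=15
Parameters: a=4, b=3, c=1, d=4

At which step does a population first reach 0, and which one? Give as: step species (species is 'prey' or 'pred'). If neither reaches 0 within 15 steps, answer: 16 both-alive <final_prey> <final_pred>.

Step 1: prey: 41+16-18=39; pred: 15+6-6=15
Step 2: prey: 39+15-17=37; pred: 15+5-6=14
Step 3: prey: 37+14-15=36; pred: 14+5-5=14
Step 4: prey: 36+14-15=35; pred: 14+5-5=14
Step 5: prey: 35+14-14=35; pred: 14+4-5=13
Step 6: prey: 35+14-13=36; pred: 13+4-5=12
Step 7: prey: 36+14-12=38; pred: 12+4-4=12
Step 8: prey: 38+15-13=40; pred: 12+4-4=12
Step 9: prey: 40+16-14=42; pred: 12+4-4=12
Step 10: prey: 42+16-15=43; pred: 12+5-4=13
Step 11: prey: 43+17-16=44; pred: 13+5-5=13
Step 12: prey: 44+17-17=44; pred: 13+5-5=13
Steps 13-15: state stable at prey=44, pred=13 (no change)
No extinction within 15 steps

Answer: 16 both-alive 44 13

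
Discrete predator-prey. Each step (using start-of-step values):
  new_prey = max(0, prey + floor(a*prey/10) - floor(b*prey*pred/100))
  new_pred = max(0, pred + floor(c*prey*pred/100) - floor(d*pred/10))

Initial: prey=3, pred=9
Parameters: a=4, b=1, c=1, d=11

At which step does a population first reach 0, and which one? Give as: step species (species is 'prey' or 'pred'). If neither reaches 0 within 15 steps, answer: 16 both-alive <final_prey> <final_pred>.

Step 1: prey: 3+1-0=4; pred: 9+0-9=0
First extinction: pred at step 1

Answer: 1 pred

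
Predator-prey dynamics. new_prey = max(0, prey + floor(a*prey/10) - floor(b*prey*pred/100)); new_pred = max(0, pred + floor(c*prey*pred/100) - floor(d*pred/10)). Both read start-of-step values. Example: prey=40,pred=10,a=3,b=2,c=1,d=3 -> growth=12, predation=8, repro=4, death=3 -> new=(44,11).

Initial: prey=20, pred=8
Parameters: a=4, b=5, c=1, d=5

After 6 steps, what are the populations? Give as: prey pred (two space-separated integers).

Step 1: prey: 20+8-8=20; pred: 8+1-4=5
Step 2: prey: 20+8-5=23; pred: 5+1-2=4
Step 3: prey: 23+9-4=28; pred: 4+0-2=2
Step 4: prey: 28+11-2=37; pred: 2+0-1=1
Step 5: prey: 37+14-1=50; pred: 1+0-0=1
Step 6: prey: 50+20-2=68; pred: 1+0-0=1

Answer: 68 1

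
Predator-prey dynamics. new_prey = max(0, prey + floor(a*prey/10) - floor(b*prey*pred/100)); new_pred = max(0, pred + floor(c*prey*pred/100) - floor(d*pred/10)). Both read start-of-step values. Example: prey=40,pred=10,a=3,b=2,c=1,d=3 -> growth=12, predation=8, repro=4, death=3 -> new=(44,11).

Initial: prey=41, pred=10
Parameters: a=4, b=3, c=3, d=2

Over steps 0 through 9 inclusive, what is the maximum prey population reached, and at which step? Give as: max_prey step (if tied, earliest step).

Step 1: prey: 41+16-12=45; pred: 10+12-2=20
Step 2: prey: 45+18-27=36; pred: 20+27-4=43
Step 3: prey: 36+14-46=4; pred: 43+46-8=81
Step 4: prey: 4+1-9=0; pred: 81+9-16=74
Step 5: prey: 0+0-0=0; pred: 74+0-14=60
Step 6: prey: 0+0-0=0; pred: 60+0-12=48
Step 7: prey: 0+0-0=0; pred: 48+0-9=39
Step 8: prey: 0+0-0=0; pred: 39+0-7=32
Step 9: prey: 0+0-0=0; pred: 32+0-6=26
Max prey = 45 at step 1

Answer: 45 1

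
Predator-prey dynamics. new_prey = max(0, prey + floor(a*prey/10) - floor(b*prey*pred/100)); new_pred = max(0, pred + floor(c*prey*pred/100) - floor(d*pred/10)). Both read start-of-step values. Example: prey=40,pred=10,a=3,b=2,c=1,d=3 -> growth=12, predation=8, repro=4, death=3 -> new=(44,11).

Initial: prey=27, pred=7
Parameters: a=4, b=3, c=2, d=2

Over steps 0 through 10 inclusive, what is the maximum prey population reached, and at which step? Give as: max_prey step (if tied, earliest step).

Step 1: prey: 27+10-5=32; pred: 7+3-1=9
Step 2: prey: 32+12-8=36; pred: 9+5-1=13
Step 3: prey: 36+14-14=36; pred: 13+9-2=20
Step 4: prey: 36+14-21=29; pred: 20+14-4=30
Step 5: prey: 29+11-26=14; pred: 30+17-6=41
Step 6: prey: 14+5-17=2; pred: 41+11-8=44
Step 7: prey: 2+0-2=0; pred: 44+1-8=37
Step 8: prey: 0+0-0=0; pred: 37+0-7=30
Step 9: prey: 0+0-0=0; pred: 30+0-6=24
Step 10: prey: 0+0-0=0; pred: 24+0-4=20
Max prey = 36 at step 2

Answer: 36 2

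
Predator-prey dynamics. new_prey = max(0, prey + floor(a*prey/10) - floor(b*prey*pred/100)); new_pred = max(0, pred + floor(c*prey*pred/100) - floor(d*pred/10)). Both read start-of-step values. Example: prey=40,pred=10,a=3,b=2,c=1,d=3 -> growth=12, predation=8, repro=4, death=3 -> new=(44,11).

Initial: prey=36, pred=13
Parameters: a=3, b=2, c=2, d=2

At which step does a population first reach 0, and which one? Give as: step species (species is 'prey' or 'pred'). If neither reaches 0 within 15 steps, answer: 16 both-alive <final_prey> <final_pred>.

Answer: 6 prey

Derivation:
Step 1: prey: 36+10-9=37; pred: 13+9-2=20
Step 2: prey: 37+11-14=34; pred: 20+14-4=30
Step 3: prey: 34+10-20=24; pred: 30+20-6=44
Step 4: prey: 24+7-21=10; pred: 44+21-8=57
Step 5: prey: 10+3-11=2; pred: 57+11-11=57
Step 6: prey: 2+0-2=0; pred: 57+2-11=48
First extinction: prey at step 6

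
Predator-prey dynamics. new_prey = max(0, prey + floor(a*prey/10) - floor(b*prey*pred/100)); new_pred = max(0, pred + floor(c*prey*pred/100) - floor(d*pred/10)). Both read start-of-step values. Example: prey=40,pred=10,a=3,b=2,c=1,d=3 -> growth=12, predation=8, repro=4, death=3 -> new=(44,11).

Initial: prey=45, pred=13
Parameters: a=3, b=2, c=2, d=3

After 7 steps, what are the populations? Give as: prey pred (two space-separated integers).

Step 1: prey: 45+13-11=47; pred: 13+11-3=21
Step 2: prey: 47+14-19=42; pred: 21+19-6=34
Step 3: prey: 42+12-28=26; pred: 34+28-10=52
Step 4: prey: 26+7-27=6; pred: 52+27-15=64
Step 5: prey: 6+1-7=0; pred: 64+7-19=52
Step 6: prey: 0+0-0=0; pred: 52+0-15=37
Step 7: prey: 0+0-0=0; pred: 37+0-11=26

Answer: 0 26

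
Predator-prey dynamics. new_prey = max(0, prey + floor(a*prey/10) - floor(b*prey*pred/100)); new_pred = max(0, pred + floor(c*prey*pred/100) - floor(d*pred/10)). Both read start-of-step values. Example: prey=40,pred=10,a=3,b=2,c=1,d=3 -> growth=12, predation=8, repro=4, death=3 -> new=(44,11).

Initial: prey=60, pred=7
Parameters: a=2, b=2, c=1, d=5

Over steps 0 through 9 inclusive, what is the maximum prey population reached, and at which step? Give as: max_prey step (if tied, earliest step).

Answer: 68 3

Derivation:
Step 1: prey: 60+12-8=64; pred: 7+4-3=8
Step 2: prey: 64+12-10=66; pred: 8+5-4=9
Step 3: prey: 66+13-11=68; pred: 9+5-4=10
Step 4: prey: 68+13-13=68; pred: 10+6-5=11
Step 5: prey: 68+13-14=67; pred: 11+7-5=13
Step 6: prey: 67+13-17=63; pred: 13+8-6=15
Step 7: prey: 63+12-18=57; pred: 15+9-7=17
Step 8: prey: 57+11-19=49; pred: 17+9-8=18
Step 9: prey: 49+9-17=41; pred: 18+8-9=17
Max prey = 68 at step 3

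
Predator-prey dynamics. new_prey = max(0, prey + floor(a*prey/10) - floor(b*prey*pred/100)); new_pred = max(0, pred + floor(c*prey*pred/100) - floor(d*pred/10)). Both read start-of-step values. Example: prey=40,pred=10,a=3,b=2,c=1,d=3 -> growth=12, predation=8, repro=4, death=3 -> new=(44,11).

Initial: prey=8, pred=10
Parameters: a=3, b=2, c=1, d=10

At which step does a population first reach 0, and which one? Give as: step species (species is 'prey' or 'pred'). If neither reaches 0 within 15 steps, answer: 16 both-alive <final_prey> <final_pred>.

Answer: 1 pred

Derivation:
Step 1: prey: 8+2-1=9; pred: 10+0-10=0
First extinction: pred at step 1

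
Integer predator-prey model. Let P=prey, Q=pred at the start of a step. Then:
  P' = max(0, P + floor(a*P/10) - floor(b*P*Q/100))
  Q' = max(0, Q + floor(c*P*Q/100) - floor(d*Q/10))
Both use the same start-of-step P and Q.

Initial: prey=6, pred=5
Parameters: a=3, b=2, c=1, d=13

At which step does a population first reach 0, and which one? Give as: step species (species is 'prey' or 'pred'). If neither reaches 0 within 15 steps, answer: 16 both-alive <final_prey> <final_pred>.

Answer: 1 pred

Derivation:
Step 1: prey: 6+1-0=7; pred: 5+0-6=0
First extinction: pred at step 1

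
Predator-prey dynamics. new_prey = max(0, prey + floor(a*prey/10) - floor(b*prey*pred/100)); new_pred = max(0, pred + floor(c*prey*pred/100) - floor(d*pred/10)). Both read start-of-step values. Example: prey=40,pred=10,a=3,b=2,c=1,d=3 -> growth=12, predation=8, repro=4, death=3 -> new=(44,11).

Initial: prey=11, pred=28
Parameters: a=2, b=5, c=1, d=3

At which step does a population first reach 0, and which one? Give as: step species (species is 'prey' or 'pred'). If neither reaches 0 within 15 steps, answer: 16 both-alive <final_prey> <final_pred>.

Answer: 1 prey

Derivation:
Step 1: prey: 11+2-15=0; pred: 28+3-8=23
First extinction: prey at step 1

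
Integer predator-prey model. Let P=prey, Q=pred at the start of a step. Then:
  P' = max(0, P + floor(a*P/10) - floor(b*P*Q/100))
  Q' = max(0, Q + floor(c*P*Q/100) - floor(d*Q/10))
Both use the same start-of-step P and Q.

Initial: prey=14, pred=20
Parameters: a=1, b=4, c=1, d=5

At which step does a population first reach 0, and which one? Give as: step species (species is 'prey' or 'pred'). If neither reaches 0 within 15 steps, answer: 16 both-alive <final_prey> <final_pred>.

Step 1: prey: 14+1-11=4; pred: 20+2-10=12
Step 2: prey: 4+0-1=3; pred: 12+0-6=6
Step 3: prey: 3+0-0=3; pred: 6+0-3=3
Step 4: prey: 3+0-0=3; pred: 3+0-1=2
Step 5: prey: 3+0-0=3; pred: 2+0-1=1
Step 6: prey: 3+0-0=3; pred: 1+0-0=1
Steps 7-15: state stable at prey=3, pred=1 (no change)
No extinction within 15 steps

Answer: 16 both-alive 3 1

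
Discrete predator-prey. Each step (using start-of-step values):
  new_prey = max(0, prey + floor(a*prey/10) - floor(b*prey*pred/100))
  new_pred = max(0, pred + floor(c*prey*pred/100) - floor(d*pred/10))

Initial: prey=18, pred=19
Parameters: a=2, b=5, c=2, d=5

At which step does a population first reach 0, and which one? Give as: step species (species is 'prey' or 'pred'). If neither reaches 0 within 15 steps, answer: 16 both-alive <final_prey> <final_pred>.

Answer: 16 both-alive 1 1

Derivation:
Step 1: prey: 18+3-17=4; pred: 19+6-9=16
Step 2: prey: 4+0-3=1; pred: 16+1-8=9
Step 3: prey: 1+0-0=1; pred: 9+0-4=5
Step 4: prey: 1+0-0=1; pred: 5+0-2=3
Step 5: prey: 1+0-0=1; pred: 3+0-1=2
Step 6: prey: 1+0-0=1; pred: 2+0-1=1
Step 7: prey: 1+0-0=1; pred: 1+0-0=1
Steps 8-15: state stable at prey=1, pred=1 (no change)
No extinction within 15 steps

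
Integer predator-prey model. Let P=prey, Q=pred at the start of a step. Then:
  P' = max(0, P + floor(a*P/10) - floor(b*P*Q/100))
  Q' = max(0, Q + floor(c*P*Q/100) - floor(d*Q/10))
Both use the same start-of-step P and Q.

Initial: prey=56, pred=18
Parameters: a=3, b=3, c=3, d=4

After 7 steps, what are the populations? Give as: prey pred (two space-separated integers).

Step 1: prey: 56+16-30=42; pred: 18+30-7=41
Step 2: prey: 42+12-51=3; pred: 41+51-16=76
Step 3: prey: 3+0-6=0; pred: 76+6-30=52
Step 4: prey: 0+0-0=0; pred: 52+0-20=32
Step 5: prey: 0+0-0=0; pred: 32+0-12=20
Step 6: prey: 0+0-0=0; pred: 20+0-8=12
Step 7: prey: 0+0-0=0; pred: 12+0-4=8

Answer: 0 8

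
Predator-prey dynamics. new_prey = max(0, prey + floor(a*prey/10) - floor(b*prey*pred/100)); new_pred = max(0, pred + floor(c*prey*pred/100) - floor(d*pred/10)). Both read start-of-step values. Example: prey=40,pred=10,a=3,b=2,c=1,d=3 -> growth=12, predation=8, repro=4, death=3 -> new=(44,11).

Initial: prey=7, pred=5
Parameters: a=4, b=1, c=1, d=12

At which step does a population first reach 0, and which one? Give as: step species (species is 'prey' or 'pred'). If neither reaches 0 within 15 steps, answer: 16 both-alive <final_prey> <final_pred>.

Step 1: prey: 7+2-0=9; pred: 5+0-6=0
First extinction: pred at step 1

Answer: 1 pred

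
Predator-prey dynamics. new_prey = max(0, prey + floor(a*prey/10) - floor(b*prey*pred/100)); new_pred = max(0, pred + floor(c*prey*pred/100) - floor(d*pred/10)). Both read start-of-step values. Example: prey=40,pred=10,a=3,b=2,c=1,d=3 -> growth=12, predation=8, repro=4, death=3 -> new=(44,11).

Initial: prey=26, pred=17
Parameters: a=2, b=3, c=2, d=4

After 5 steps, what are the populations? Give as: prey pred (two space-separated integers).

Step 1: prey: 26+5-13=18; pred: 17+8-6=19
Step 2: prey: 18+3-10=11; pred: 19+6-7=18
Step 3: prey: 11+2-5=8; pred: 18+3-7=14
Step 4: prey: 8+1-3=6; pred: 14+2-5=11
Step 5: prey: 6+1-1=6; pred: 11+1-4=8

Answer: 6 8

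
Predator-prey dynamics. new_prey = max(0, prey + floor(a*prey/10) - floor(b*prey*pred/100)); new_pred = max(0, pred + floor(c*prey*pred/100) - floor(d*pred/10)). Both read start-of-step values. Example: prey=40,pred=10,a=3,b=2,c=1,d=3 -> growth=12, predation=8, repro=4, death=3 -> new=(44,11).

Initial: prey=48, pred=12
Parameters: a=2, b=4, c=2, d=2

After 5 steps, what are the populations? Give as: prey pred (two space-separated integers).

Step 1: prey: 48+9-23=34; pred: 12+11-2=21
Step 2: prey: 34+6-28=12; pred: 21+14-4=31
Step 3: prey: 12+2-14=0; pred: 31+7-6=32
Step 4: prey: 0+0-0=0; pred: 32+0-6=26
Step 5: prey: 0+0-0=0; pred: 26+0-5=21

Answer: 0 21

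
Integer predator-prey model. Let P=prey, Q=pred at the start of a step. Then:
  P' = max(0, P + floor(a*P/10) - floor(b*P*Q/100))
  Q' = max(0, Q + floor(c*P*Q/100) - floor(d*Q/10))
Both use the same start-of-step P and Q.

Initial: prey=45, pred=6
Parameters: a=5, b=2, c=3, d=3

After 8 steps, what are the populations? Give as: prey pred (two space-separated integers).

Step 1: prey: 45+22-5=62; pred: 6+8-1=13
Step 2: prey: 62+31-16=77; pred: 13+24-3=34
Step 3: prey: 77+38-52=63; pred: 34+78-10=102
Step 4: prey: 63+31-128=0; pred: 102+192-30=264
Step 5: prey: 0+0-0=0; pred: 264+0-79=185
Step 6: prey: 0+0-0=0; pred: 185+0-55=130
Step 7: prey: 0+0-0=0; pred: 130+0-39=91
Step 8: prey: 0+0-0=0; pred: 91+0-27=64

Answer: 0 64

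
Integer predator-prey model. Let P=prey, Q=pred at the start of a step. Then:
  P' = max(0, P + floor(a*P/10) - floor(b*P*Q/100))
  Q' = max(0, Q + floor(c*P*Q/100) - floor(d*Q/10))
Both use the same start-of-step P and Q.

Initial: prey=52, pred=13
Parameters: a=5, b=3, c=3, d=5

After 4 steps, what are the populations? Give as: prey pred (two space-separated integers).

Step 1: prey: 52+26-20=58; pred: 13+20-6=27
Step 2: prey: 58+29-46=41; pred: 27+46-13=60
Step 3: prey: 41+20-73=0; pred: 60+73-30=103
Step 4: prey: 0+0-0=0; pred: 103+0-51=52

Answer: 0 52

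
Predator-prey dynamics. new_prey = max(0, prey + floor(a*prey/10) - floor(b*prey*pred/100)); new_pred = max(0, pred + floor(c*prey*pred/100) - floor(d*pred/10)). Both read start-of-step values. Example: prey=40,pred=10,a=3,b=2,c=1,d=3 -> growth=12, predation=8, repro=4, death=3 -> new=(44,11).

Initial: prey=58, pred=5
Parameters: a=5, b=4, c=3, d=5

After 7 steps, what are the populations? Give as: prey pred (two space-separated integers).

Step 1: prey: 58+29-11=76; pred: 5+8-2=11
Step 2: prey: 76+38-33=81; pred: 11+25-5=31
Step 3: prey: 81+40-100=21; pred: 31+75-15=91
Step 4: prey: 21+10-76=0; pred: 91+57-45=103
Step 5: prey: 0+0-0=0; pred: 103+0-51=52
Step 6: prey: 0+0-0=0; pred: 52+0-26=26
Step 7: prey: 0+0-0=0; pred: 26+0-13=13

Answer: 0 13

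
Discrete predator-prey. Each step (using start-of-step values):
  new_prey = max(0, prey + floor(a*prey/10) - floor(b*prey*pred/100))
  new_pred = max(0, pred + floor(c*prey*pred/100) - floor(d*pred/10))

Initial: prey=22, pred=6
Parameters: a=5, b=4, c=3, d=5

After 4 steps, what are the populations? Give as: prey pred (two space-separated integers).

Answer: 44 21

Derivation:
Step 1: prey: 22+11-5=28; pred: 6+3-3=6
Step 2: prey: 28+14-6=36; pred: 6+5-3=8
Step 3: prey: 36+18-11=43; pred: 8+8-4=12
Step 4: prey: 43+21-20=44; pred: 12+15-6=21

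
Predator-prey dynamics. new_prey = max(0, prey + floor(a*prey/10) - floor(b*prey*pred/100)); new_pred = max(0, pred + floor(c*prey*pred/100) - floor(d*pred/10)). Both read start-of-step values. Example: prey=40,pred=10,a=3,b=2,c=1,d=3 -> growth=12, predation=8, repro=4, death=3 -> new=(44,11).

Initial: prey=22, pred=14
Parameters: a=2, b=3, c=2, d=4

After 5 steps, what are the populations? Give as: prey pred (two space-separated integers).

Step 1: prey: 22+4-9=17; pred: 14+6-5=15
Step 2: prey: 17+3-7=13; pred: 15+5-6=14
Step 3: prey: 13+2-5=10; pred: 14+3-5=12
Step 4: prey: 10+2-3=9; pred: 12+2-4=10
Step 5: prey: 9+1-2=8; pred: 10+1-4=7

Answer: 8 7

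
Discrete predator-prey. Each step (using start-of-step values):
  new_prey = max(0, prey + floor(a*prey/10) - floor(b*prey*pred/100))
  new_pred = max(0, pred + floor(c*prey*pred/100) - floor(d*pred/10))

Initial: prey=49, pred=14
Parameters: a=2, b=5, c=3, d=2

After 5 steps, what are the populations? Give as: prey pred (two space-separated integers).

Step 1: prey: 49+9-34=24; pred: 14+20-2=32
Step 2: prey: 24+4-38=0; pred: 32+23-6=49
Step 3: prey: 0+0-0=0; pred: 49+0-9=40
Step 4: prey: 0+0-0=0; pred: 40+0-8=32
Step 5: prey: 0+0-0=0; pred: 32+0-6=26

Answer: 0 26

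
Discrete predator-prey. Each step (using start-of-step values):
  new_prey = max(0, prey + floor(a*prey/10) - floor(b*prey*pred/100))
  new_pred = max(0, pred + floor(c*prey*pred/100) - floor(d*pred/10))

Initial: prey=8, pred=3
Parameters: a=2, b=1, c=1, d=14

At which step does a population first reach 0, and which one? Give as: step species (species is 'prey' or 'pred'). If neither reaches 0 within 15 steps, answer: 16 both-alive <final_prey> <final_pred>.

Step 1: prey: 8+1-0=9; pred: 3+0-4=0
First extinction: pred at step 1

Answer: 1 pred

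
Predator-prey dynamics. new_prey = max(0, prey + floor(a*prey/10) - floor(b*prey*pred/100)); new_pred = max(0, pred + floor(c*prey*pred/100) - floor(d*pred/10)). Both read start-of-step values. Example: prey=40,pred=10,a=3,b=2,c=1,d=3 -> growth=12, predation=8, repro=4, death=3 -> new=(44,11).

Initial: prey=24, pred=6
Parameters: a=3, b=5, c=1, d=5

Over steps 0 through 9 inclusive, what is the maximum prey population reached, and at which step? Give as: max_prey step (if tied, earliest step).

Step 1: prey: 24+7-7=24; pred: 6+1-3=4
Step 2: prey: 24+7-4=27; pred: 4+0-2=2
Step 3: prey: 27+8-2=33; pred: 2+0-1=1
Step 4: prey: 33+9-1=41; pred: 1+0-0=1
Step 5: prey: 41+12-2=51; pred: 1+0-0=1
Step 6: prey: 51+15-2=64; pred: 1+0-0=1
Step 7: prey: 64+19-3=80; pred: 1+0-0=1
Step 8: prey: 80+24-4=100; pred: 1+0-0=1
Step 9: prey: 100+30-5=125; pred: 1+1-0=2
Max prey = 125 at step 9

Answer: 125 9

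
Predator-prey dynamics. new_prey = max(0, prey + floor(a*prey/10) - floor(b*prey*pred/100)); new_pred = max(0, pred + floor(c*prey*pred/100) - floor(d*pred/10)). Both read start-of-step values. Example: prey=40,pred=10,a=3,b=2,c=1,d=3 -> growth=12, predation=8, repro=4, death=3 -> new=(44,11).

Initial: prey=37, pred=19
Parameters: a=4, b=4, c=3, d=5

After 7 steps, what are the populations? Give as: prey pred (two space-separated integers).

Answer: 0 2

Derivation:
Step 1: prey: 37+14-28=23; pred: 19+21-9=31
Step 2: prey: 23+9-28=4; pred: 31+21-15=37
Step 3: prey: 4+1-5=0; pred: 37+4-18=23
Step 4: prey: 0+0-0=0; pred: 23+0-11=12
Step 5: prey: 0+0-0=0; pred: 12+0-6=6
Step 6: prey: 0+0-0=0; pred: 6+0-3=3
Step 7: prey: 0+0-0=0; pred: 3+0-1=2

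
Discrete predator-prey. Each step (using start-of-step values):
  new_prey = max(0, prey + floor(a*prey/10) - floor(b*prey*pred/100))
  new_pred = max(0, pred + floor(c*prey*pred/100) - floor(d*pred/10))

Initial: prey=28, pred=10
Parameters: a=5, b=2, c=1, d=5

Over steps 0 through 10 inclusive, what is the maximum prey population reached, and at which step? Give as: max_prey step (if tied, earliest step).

Step 1: prey: 28+14-5=37; pred: 10+2-5=7
Step 2: prey: 37+18-5=50; pred: 7+2-3=6
Step 3: prey: 50+25-6=69; pred: 6+3-3=6
Step 4: prey: 69+34-8=95; pred: 6+4-3=7
Step 5: prey: 95+47-13=129; pred: 7+6-3=10
Step 6: prey: 129+64-25=168; pred: 10+12-5=17
Step 7: prey: 168+84-57=195; pred: 17+28-8=37
Step 8: prey: 195+97-144=148; pred: 37+72-18=91
Step 9: prey: 148+74-269=0; pred: 91+134-45=180
Step 10: prey: 0+0-0=0; pred: 180+0-90=90
Max prey = 195 at step 7

Answer: 195 7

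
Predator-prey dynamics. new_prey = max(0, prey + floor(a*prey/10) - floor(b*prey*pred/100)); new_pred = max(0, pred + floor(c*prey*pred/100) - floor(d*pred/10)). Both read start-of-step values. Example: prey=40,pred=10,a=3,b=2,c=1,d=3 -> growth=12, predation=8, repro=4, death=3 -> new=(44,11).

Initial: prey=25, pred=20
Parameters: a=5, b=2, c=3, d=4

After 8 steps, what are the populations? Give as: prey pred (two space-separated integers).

Answer: 1 15

Derivation:
Step 1: prey: 25+12-10=27; pred: 20+15-8=27
Step 2: prey: 27+13-14=26; pred: 27+21-10=38
Step 3: prey: 26+13-19=20; pred: 38+29-15=52
Step 4: prey: 20+10-20=10; pred: 52+31-20=63
Step 5: prey: 10+5-12=3; pred: 63+18-25=56
Step 6: prey: 3+1-3=1; pred: 56+5-22=39
Step 7: prey: 1+0-0=1; pred: 39+1-15=25
Step 8: prey: 1+0-0=1; pred: 25+0-10=15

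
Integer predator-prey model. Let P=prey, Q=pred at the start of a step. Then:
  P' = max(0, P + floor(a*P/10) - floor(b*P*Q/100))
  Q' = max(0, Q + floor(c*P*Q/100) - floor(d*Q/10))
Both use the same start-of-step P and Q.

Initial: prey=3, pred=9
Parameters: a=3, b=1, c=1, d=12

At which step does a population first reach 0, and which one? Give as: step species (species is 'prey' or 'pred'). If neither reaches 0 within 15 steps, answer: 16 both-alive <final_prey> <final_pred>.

Answer: 1 pred

Derivation:
Step 1: prey: 3+0-0=3; pred: 9+0-10=0
First extinction: pred at step 1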